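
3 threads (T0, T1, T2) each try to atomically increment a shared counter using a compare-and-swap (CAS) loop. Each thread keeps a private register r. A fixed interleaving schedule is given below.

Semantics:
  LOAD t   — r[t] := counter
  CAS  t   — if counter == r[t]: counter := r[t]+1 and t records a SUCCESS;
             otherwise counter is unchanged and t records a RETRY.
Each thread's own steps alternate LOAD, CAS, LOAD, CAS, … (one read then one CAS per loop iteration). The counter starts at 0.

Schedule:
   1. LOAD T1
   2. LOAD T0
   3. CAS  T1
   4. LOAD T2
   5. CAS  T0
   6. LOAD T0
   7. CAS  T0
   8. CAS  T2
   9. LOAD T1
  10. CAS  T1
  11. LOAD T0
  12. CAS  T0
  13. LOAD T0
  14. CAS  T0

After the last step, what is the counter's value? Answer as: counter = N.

1. LOAD T1 → mem=0 r[T1]=0 [LOAD]
2. LOAD T0 → mem=0 r[T0]=0 [LOAD]
3. CAS T1 → mem=1 r[T1]=0 [OK]
4. LOAD T2 → mem=1 r[T2]=1 [LOAD]
5. CAS T0 → mem=1 r[T0]=0 [RETRY]
6. LOAD T0 → mem=1 r[T0]=1 [LOAD]
7. CAS T0 → mem=2 r[T0]=1 [OK]
8. CAS T2 → mem=2 r[T2]=1 [RETRY]
9. LOAD T1 → mem=2 r[T1]=2 [LOAD]
10. CAS T1 → mem=3 r[T1]=2 [OK]
11. LOAD T0 → mem=3 r[T0]=3 [LOAD]
12. CAS T0 → mem=4 r[T0]=3 [OK]
13. LOAD T0 → mem=4 r[T0]=4 [LOAD]
14. CAS T0 → mem=5 r[T0]=4 [OK]

counter = 5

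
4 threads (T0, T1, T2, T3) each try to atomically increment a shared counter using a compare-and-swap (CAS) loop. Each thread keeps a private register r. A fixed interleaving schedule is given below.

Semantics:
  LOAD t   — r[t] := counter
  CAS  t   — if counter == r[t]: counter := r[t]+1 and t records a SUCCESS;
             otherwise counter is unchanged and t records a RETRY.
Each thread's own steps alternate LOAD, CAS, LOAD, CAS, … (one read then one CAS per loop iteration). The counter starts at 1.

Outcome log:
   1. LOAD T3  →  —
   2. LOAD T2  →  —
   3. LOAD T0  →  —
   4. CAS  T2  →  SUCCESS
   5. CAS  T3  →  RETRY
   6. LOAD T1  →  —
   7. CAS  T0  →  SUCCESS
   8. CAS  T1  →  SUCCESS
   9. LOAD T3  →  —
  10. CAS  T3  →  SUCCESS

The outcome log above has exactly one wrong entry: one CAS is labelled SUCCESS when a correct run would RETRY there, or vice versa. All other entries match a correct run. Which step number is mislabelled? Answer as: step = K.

step = 7

Correct run:
#1 T3 reads 1
#2 T2 reads 1
#3 T0 reads 1
#4 T2 CAS(1→2) writes; counter now 2
#5 T3 CAS(1→2) fails; counter now 2
#6 T1 reads 2
#7 T0 CAS(1→2) fails; counter now 2
#8 T1 CAS(2→3) writes; counter now 3
#9 T3 reads 3
#10 T3 CAS(3→4) writes; counter now 4
Mismatch at 7.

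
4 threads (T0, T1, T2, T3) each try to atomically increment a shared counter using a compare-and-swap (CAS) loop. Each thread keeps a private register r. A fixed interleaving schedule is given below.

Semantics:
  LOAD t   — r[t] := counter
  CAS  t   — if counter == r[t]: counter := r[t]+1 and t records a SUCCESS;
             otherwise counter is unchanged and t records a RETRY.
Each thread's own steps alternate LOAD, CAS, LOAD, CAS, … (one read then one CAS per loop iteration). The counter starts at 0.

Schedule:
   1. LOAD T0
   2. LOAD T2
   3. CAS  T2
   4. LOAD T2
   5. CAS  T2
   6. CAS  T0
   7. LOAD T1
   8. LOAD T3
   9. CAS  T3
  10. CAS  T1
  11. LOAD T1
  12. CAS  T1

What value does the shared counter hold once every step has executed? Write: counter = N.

counter = 4

T0 LOAD — after: cnt=0, r=0 — load
T2 LOAD — after: cnt=0, r=0 — load
T2 CAS — after: cnt=1, r=0 — ok
T2 LOAD — after: cnt=1, r=1 — load
T2 CAS — after: cnt=2, r=1 — ok
T0 CAS — after: cnt=2, r=0 — retry
T1 LOAD — after: cnt=2, r=2 — load
T3 LOAD — after: cnt=2, r=2 — load
T3 CAS — after: cnt=3, r=2 — ok
T1 CAS — after: cnt=3, r=2 — retry
T1 LOAD — after: cnt=3, r=3 — load
T1 CAS — after: cnt=4, r=3 — ok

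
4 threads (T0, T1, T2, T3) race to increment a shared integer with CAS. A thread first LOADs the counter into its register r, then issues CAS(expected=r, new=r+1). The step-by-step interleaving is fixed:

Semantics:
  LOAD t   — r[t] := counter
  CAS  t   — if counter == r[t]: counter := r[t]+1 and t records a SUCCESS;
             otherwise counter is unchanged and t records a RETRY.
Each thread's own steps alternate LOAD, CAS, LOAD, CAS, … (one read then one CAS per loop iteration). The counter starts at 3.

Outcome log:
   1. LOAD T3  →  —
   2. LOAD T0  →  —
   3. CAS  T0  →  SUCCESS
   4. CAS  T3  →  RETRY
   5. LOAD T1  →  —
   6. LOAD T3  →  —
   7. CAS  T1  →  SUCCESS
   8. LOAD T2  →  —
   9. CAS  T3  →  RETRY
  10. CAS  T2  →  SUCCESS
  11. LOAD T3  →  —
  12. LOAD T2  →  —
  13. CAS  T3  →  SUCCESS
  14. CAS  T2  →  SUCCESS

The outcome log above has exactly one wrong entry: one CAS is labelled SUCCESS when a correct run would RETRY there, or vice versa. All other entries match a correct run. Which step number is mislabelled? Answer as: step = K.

Reference trace:
#1 T3 reads 3
#2 T0 reads 3
#3 T0 CAS(3→4) writes; counter now 4
#4 T3 CAS(3→4) fails; counter now 4
#5 T1 reads 4
#6 T3 reads 4
#7 T1 CAS(4→5) writes; counter now 5
#8 T2 reads 5
#9 T3 CAS(4→5) fails; counter now 5
#10 T2 CAS(5→6) writes; counter now 6
#11 T3 reads 6
#12 T2 reads 6
#13 T3 CAS(6→7) writes; counter now 7
#14 T2 CAS(6→7) fails; counter now 7
Mismatch at 14.

step = 14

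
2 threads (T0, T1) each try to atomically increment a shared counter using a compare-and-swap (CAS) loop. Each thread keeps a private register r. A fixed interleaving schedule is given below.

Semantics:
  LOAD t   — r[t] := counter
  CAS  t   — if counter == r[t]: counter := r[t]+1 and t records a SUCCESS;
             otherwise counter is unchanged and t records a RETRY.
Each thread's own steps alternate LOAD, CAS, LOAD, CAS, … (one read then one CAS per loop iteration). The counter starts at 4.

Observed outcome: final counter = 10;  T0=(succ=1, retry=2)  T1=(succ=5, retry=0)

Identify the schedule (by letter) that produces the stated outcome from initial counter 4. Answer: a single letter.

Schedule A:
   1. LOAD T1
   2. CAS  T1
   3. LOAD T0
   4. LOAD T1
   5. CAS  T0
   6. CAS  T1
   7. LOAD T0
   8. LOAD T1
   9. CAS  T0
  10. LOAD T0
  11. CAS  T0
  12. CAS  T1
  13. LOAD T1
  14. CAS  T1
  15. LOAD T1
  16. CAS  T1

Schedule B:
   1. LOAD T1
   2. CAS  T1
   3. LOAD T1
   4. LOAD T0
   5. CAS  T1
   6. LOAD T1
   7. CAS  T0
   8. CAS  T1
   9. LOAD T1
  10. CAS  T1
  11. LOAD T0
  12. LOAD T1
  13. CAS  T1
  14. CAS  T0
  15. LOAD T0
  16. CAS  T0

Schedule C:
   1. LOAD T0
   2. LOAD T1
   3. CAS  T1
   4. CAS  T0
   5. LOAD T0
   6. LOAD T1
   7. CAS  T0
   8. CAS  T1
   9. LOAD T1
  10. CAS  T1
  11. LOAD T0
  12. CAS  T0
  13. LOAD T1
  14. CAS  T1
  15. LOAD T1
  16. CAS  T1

B

Simulating candidate B:
T1 LOAD — after: cnt=4, r=4 — load
T1 CAS — after: cnt=5, r=4 — ok
T1 LOAD — after: cnt=5, r=5 — load
T0 LOAD — after: cnt=5, r=5 — load
T1 CAS — after: cnt=6, r=5 — ok
T1 LOAD — after: cnt=6, r=6 — load
T0 CAS — after: cnt=6, r=5 — retry
T1 CAS — after: cnt=7, r=6 — ok
T1 LOAD — after: cnt=7, r=7 — load
T1 CAS — after: cnt=8, r=7 — ok
T0 LOAD — after: cnt=8, r=8 — load
T1 LOAD — after: cnt=8, r=8 — load
T1 CAS — after: cnt=9, r=8 — ok
T0 CAS — after: cnt=9, r=8 — retry
T0 LOAD — after: cnt=9, r=9 — load
T0 CAS — after: cnt=10, r=9 — ok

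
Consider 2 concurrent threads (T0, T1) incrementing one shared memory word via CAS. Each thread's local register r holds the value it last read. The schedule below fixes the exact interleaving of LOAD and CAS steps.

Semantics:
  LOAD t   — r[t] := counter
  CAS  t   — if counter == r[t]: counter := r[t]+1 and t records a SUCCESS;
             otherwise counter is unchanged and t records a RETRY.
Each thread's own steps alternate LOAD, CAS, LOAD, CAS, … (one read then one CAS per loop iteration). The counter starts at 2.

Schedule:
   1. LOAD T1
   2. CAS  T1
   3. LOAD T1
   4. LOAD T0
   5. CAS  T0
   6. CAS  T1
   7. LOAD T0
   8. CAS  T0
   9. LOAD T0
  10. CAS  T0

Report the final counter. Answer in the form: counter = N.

counter = 6

[1] T1.load  rd  (counter 2, T1.r 2)
[2] T1.cas  hit  (counter 3, T1.r 2)
[3] T1.load  rd  (counter 3, T1.r 3)
[4] T0.load  rd  (counter 3, T0.r 3)
[5] T0.cas  hit  (counter 4, T0.r 3)
[6] T1.cas  miss  (counter 4, T1.r 3)
[7] T0.load  rd  (counter 4, T0.r 4)
[8] T0.cas  hit  (counter 5, T0.r 4)
[9] T0.load  rd  (counter 5, T0.r 5)
[10] T0.cas  hit  (counter 6, T0.r 5)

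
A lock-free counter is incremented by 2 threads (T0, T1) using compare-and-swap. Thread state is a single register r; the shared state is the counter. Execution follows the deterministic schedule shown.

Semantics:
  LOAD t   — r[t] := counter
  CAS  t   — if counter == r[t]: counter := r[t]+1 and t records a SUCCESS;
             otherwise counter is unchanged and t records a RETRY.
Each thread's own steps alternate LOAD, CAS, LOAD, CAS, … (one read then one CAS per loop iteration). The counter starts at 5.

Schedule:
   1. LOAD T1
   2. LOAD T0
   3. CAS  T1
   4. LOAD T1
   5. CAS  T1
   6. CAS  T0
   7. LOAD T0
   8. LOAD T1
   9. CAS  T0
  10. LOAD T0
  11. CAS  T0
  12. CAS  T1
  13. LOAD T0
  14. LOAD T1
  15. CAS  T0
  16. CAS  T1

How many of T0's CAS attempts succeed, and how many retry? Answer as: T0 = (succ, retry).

T0 = (3, 1)

#1 T1 reads 5
#2 T0 reads 5
#3 T1 CAS(5→6) writes; counter now 6
#4 T1 reads 6
#5 T1 CAS(6→7) writes; counter now 7
#6 T0 CAS(5→6) fails; counter now 7
#7 T0 reads 7
#8 T1 reads 7
#9 T0 CAS(7→8) writes; counter now 8
#10 T0 reads 8
#11 T0 CAS(8→9) writes; counter now 9
#12 T1 CAS(7→8) fails; counter now 9
#13 T0 reads 9
#14 T1 reads 9
#15 T0 CAS(9→10) writes; counter now 10
#16 T1 CAS(9→10) fails; counter now 10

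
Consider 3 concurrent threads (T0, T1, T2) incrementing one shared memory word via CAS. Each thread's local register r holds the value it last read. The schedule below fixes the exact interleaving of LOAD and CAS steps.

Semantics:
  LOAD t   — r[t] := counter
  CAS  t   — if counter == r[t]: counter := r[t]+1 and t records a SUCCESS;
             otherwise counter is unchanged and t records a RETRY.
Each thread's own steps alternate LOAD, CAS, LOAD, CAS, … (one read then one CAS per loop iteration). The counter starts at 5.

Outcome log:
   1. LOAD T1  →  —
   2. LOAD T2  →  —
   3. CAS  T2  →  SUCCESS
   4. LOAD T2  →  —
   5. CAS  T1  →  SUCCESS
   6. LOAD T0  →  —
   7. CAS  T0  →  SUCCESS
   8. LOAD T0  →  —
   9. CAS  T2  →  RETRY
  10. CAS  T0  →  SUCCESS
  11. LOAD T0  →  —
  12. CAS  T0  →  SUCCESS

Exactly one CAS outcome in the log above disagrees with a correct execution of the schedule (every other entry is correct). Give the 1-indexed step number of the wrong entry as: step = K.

Correct run:
T1 LOAD — after: cnt=5, r=5 — load
T2 LOAD — after: cnt=5, r=5 — load
T2 CAS — after: cnt=6, r=5 — ok
T2 LOAD — after: cnt=6, r=6 — load
T1 CAS — after: cnt=6, r=5 — retry
T0 LOAD — after: cnt=6, r=6 — load
T0 CAS — after: cnt=7, r=6 — ok
T0 LOAD — after: cnt=7, r=7 — load
T2 CAS — after: cnt=7, r=6 — retry
T0 CAS — after: cnt=8, r=7 — ok
T0 LOAD — after: cnt=8, r=8 — load
T0 CAS — after: cnt=9, r=8 — ok
Flip is step 5.

step = 5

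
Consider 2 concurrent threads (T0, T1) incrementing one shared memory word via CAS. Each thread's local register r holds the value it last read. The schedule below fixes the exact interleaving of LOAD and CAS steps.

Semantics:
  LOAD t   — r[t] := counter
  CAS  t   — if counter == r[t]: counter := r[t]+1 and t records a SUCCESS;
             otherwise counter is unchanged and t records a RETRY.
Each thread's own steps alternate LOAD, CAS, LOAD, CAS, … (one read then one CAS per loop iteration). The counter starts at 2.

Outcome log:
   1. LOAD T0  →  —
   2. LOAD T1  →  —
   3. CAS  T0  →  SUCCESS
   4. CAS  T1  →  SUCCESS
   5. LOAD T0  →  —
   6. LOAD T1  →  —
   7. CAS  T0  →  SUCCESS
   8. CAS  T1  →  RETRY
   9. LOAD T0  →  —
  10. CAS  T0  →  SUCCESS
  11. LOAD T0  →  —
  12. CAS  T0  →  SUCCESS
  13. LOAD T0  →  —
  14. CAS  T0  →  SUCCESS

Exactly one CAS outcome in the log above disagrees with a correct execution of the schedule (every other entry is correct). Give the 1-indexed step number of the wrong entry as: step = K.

Reference trace:
[1] T0.load  rd  (counter 2, T0.r 2)
[2] T1.load  rd  (counter 2, T1.r 2)
[3] T0.cas  hit  (counter 3, T0.r 2)
[4] T1.cas  miss  (counter 3, T1.r 2)
[5] T0.load  rd  (counter 3, T0.r 3)
[6] T1.load  rd  (counter 3, T1.r 3)
[7] T0.cas  hit  (counter 4, T0.r 3)
[8] T1.cas  miss  (counter 4, T1.r 3)
[9] T0.load  rd  (counter 4, T0.r 4)
[10] T0.cas  hit  (counter 5, T0.r 4)
[11] T0.load  rd  (counter 5, T0.r 5)
[12] T0.cas  hit  (counter 6, T0.r 5)
[13] T0.load  rd  (counter 6, T0.r 6)
[14] T0.cas  hit  (counter 7, T0.r 6)
Log disagrees first at step 4.

step = 4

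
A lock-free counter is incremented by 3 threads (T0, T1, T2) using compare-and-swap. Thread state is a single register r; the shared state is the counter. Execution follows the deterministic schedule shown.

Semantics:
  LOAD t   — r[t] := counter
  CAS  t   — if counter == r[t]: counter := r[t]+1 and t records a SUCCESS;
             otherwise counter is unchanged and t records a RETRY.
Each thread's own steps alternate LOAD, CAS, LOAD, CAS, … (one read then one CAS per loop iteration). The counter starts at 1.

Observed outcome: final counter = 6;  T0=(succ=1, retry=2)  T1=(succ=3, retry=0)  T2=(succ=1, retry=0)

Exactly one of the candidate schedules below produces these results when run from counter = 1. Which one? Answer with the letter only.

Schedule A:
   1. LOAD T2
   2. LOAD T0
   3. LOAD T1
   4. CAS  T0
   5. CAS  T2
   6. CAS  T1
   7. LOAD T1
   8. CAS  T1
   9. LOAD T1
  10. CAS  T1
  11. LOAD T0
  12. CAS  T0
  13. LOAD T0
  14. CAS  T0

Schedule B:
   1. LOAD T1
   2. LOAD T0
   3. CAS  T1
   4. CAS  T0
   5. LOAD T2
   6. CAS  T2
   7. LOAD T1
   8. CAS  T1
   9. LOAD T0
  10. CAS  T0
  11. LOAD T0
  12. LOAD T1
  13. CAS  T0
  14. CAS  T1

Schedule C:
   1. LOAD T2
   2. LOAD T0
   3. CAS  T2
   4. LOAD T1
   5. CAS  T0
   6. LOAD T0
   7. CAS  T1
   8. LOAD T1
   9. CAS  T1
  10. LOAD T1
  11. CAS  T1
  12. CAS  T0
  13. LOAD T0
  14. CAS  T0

C

Tracing schedule C:
step 1: T2 LOAD ⇒ load; ctr=1 reg=1
step 2: T0 LOAD ⇒ load; ctr=1 reg=1
step 3: T2 CAS ⇒ ok; ctr=2 reg=1
step 4: T1 LOAD ⇒ load; ctr=2 reg=2
step 5: T0 CAS ⇒ retry; ctr=2 reg=1
step 6: T0 LOAD ⇒ load; ctr=2 reg=2
step 7: T1 CAS ⇒ ok; ctr=3 reg=2
step 8: T1 LOAD ⇒ load; ctr=3 reg=3
step 9: T1 CAS ⇒ ok; ctr=4 reg=3
step 10: T1 LOAD ⇒ load; ctr=4 reg=4
step 11: T1 CAS ⇒ ok; ctr=5 reg=4
step 12: T0 CAS ⇒ retry; ctr=5 reg=2
step 13: T0 LOAD ⇒ load; ctr=5 reg=5
step 14: T0 CAS ⇒ ok; ctr=6 reg=5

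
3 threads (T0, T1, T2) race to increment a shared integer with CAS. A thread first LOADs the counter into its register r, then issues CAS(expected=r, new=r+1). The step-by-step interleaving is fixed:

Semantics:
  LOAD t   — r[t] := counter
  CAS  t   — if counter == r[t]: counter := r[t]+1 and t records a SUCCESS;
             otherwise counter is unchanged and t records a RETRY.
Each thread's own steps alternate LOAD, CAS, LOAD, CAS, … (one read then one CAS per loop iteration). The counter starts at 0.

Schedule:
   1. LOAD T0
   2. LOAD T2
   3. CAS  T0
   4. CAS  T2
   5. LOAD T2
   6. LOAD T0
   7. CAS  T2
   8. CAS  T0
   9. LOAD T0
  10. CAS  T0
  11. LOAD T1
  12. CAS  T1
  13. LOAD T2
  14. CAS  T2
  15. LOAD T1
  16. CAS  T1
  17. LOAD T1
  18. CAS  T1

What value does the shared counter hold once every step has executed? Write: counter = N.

1. LOAD T0 → mem=0 r[T0]=0 [LOAD]
2. LOAD T2 → mem=0 r[T2]=0 [LOAD]
3. CAS T0 → mem=1 r[T0]=0 [OK]
4. CAS T2 → mem=1 r[T2]=0 [RETRY]
5. LOAD T2 → mem=1 r[T2]=1 [LOAD]
6. LOAD T0 → mem=1 r[T0]=1 [LOAD]
7. CAS T2 → mem=2 r[T2]=1 [OK]
8. CAS T0 → mem=2 r[T0]=1 [RETRY]
9. LOAD T0 → mem=2 r[T0]=2 [LOAD]
10. CAS T0 → mem=3 r[T0]=2 [OK]
11. LOAD T1 → mem=3 r[T1]=3 [LOAD]
12. CAS T1 → mem=4 r[T1]=3 [OK]
13. LOAD T2 → mem=4 r[T2]=4 [LOAD]
14. CAS T2 → mem=5 r[T2]=4 [OK]
15. LOAD T1 → mem=5 r[T1]=5 [LOAD]
16. CAS T1 → mem=6 r[T1]=5 [OK]
17. LOAD T1 → mem=6 r[T1]=6 [LOAD]
18. CAS T1 → mem=7 r[T1]=6 [OK]

counter = 7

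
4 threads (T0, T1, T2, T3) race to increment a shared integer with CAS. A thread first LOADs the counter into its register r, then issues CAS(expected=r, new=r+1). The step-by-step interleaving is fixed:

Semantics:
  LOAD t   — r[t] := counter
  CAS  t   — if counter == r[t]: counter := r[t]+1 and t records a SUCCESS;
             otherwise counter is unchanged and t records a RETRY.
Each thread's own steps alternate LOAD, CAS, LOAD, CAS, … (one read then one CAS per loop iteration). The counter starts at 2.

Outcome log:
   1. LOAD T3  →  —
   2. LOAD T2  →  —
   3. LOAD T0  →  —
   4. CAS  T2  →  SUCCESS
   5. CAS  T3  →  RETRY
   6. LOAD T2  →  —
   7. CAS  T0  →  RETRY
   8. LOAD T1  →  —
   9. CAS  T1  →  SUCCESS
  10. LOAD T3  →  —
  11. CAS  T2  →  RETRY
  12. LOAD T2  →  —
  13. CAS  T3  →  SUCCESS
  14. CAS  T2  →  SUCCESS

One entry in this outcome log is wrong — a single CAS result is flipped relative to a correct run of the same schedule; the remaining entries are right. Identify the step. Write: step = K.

Re-executing:
   1) LOAD T3:  M=2  r_T3=2
   2) LOAD T2:  M=2  r_T2=2
   3) LOAD T0:  M=2  r_T0=2
   4) CAS  T2:  M=3  r_T2=2 ✓
   5) CAS  T3:  M=3  r_T3=2 ✗
   6) LOAD T2:  M=3  r_T2=3
   7) CAS  T0:  M=3  r_T0=2 ✗
   8) LOAD T1:  M=3  r_T1=3
   9) CAS  T1:  M=4  r_T1=3 ✓
  10) LOAD T3:  M=4  r_T3=4
  11) CAS  T2:  M=4  r_T2=3 ✗
  12) LOAD T2:  M=4  r_T2=4
  13) CAS  T3:  M=5  r_T3=4 ✓
  14) CAS  T2:  M=5  r_T2=4 ✗
Flip is step 14.

step = 14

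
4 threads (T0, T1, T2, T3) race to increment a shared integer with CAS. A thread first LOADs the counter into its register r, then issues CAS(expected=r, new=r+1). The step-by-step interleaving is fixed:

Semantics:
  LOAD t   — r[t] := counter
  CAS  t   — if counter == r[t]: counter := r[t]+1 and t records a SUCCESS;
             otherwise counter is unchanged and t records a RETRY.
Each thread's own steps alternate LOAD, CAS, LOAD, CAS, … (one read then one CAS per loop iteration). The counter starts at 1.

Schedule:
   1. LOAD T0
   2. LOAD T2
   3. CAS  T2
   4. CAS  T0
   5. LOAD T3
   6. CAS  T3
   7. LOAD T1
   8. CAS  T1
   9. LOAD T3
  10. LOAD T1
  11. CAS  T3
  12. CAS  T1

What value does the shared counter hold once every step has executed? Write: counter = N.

counter = 5

[1] T0.load  rd  (counter 1, T0.r 1)
[2] T2.load  rd  (counter 1, T2.r 1)
[3] T2.cas  hit  (counter 2, T2.r 1)
[4] T0.cas  miss  (counter 2, T0.r 1)
[5] T3.load  rd  (counter 2, T3.r 2)
[6] T3.cas  hit  (counter 3, T3.r 2)
[7] T1.load  rd  (counter 3, T1.r 3)
[8] T1.cas  hit  (counter 4, T1.r 3)
[9] T3.load  rd  (counter 4, T3.r 4)
[10] T1.load  rd  (counter 4, T1.r 4)
[11] T3.cas  hit  (counter 5, T3.r 4)
[12] T1.cas  miss  (counter 5, T1.r 4)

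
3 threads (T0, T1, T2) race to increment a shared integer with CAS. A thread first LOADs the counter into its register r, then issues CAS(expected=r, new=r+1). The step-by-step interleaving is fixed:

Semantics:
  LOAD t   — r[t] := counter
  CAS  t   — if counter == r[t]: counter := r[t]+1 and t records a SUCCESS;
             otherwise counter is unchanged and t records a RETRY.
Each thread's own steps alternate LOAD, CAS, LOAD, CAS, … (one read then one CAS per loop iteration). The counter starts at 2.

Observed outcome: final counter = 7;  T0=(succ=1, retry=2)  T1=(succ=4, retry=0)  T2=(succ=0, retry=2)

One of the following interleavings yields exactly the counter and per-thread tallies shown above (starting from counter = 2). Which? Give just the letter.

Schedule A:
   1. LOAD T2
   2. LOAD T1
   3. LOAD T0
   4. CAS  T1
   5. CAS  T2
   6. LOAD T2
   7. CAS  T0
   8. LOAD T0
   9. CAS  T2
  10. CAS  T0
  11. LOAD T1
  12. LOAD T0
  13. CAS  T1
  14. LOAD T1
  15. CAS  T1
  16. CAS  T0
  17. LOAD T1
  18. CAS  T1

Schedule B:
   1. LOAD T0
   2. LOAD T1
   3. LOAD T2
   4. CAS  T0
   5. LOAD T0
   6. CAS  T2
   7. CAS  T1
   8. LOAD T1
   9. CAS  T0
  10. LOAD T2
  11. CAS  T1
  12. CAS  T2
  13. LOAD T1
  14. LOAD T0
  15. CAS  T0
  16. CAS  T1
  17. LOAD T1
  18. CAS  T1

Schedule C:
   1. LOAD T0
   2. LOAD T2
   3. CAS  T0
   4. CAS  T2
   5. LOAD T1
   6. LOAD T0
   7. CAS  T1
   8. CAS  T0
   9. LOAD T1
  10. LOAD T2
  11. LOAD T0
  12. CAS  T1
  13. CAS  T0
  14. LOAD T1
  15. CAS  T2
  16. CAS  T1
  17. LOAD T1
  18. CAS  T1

Tracing schedule C:
T0 LOAD — after: cnt=2, r=2 — load
T2 LOAD — after: cnt=2, r=2 — load
T0 CAS — after: cnt=3, r=2 — ok
T2 CAS — after: cnt=3, r=2 — retry
T1 LOAD — after: cnt=3, r=3 — load
T0 LOAD — after: cnt=3, r=3 — load
T1 CAS — after: cnt=4, r=3 — ok
T0 CAS — after: cnt=4, r=3 — retry
T1 LOAD — after: cnt=4, r=4 — load
T2 LOAD — after: cnt=4, r=4 — load
T0 LOAD — after: cnt=4, r=4 — load
T1 CAS — after: cnt=5, r=4 — ok
T0 CAS — after: cnt=5, r=4 — retry
T1 LOAD — after: cnt=5, r=5 — load
T2 CAS — after: cnt=5, r=4 — retry
T1 CAS — after: cnt=6, r=5 — ok
T1 LOAD — after: cnt=6, r=6 — load
T1 CAS — after: cnt=7, r=6 — ok

C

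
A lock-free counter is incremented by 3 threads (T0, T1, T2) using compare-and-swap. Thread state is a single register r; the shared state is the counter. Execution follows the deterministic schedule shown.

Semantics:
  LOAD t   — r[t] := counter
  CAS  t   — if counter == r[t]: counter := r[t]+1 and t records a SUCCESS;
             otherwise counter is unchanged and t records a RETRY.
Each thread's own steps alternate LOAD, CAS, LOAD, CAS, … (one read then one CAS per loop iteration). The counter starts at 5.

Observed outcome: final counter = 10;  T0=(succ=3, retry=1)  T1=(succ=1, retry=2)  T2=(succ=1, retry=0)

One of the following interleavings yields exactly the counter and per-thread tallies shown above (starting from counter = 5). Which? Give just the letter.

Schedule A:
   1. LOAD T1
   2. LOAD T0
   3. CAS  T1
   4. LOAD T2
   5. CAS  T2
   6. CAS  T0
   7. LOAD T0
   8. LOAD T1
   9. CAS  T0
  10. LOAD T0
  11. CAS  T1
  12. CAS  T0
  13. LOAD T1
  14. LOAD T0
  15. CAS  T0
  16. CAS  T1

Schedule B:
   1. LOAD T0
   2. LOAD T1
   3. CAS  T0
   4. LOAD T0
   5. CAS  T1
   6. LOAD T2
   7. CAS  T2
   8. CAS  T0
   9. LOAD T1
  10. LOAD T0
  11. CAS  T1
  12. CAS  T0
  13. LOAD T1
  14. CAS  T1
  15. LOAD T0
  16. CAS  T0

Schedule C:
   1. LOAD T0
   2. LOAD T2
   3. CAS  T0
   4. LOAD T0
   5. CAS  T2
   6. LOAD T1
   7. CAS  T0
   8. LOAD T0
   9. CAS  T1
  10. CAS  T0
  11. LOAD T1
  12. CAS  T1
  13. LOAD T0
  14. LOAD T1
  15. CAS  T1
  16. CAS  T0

Tracing schedule A:
step 1: T1 LOAD ⇒ load; ctr=5 reg=5
step 2: T0 LOAD ⇒ load; ctr=5 reg=5
step 3: T1 CAS ⇒ ok; ctr=6 reg=5
step 4: T2 LOAD ⇒ load; ctr=6 reg=6
step 5: T2 CAS ⇒ ok; ctr=7 reg=6
step 6: T0 CAS ⇒ retry; ctr=7 reg=5
step 7: T0 LOAD ⇒ load; ctr=7 reg=7
step 8: T1 LOAD ⇒ load; ctr=7 reg=7
step 9: T0 CAS ⇒ ok; ctr=8 reg=7
step 10: T0 LOAD ⇒ load; ctr=8 reg=8
step 11: T1 CAS ⇒ retry; ctr=8 reg=7
step 12: T0 CAS ⇒ ok; ctr=9 reg=8
step 13: T1 LOAD ⇒ load; ctr=9 reg=9
step 14: T0 LOAD ⇒ load; ctr=9 reg=9
step 15: T0 CAS ⇒ ok; ctr=10 reg=9
step 16: T1 CAS ⇒ retry; ctr=10 reg=9

A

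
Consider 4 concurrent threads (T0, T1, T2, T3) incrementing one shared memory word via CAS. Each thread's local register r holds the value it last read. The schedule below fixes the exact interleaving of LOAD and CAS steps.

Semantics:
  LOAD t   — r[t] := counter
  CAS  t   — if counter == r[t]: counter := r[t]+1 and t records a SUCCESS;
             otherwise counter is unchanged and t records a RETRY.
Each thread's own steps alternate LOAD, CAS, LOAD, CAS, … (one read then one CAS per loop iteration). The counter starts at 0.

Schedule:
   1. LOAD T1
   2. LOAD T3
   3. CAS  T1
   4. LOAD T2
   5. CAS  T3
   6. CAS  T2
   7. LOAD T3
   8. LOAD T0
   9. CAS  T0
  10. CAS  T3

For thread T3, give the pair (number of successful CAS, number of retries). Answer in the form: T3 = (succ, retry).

   1) LOAD T1:  M=0  r_T1=0
   2) LOAD T3:  M=0  r_T3=0
   3) CAS  T1:  M=1  r_T1=0 ✓
   4) LOAD T2:  M=1  r_T2=1
   5) CAS  T3:  M=1  r_T3=0 ✗
   6) CAS  T2:  M=2  r_T2=1 ✓
   7) LOAD T3:  M=2  r_T3=2
   8) LOAD T0:  M=2  r_T0=2
   9) CAS  T0:  M=3  r_T0=2 ✓
  10) CAS  T3:  M=3  r_T3=2 ✗

T3 = (0, 2)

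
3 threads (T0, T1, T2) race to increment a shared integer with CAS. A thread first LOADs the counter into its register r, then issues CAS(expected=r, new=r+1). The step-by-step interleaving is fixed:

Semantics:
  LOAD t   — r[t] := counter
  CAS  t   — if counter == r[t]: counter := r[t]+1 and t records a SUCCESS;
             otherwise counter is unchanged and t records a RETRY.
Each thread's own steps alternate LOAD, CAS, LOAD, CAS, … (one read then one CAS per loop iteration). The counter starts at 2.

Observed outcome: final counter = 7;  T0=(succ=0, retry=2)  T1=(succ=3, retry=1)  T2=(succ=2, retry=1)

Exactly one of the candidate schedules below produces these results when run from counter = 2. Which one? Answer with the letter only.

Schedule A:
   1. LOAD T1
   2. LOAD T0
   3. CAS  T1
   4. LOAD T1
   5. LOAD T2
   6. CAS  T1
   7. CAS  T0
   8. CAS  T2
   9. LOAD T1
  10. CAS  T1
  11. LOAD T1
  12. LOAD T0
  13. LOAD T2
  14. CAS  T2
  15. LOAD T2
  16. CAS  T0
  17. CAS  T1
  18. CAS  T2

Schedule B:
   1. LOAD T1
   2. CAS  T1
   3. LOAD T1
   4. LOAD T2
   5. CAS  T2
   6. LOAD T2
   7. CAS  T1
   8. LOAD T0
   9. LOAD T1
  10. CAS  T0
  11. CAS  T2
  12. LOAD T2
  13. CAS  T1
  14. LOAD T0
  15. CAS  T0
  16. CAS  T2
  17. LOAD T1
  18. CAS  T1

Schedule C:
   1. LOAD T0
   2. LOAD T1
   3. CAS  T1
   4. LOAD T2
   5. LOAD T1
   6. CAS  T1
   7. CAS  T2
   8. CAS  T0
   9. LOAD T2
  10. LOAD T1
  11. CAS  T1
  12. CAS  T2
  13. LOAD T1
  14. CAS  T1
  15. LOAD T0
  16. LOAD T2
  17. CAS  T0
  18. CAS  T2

A

Simulating candidate A:
[1] T1.load  rd  (counter 2, T1.r 2)
[2] T0.load  rd  (counter 2, T0.r 2)
[3] T1.cas  hit  (counter 3, T1.r 2)
[4] T1.load  rd  (counter 3, T1.r 3)
[5] T2.load  rd  (counter 3, T2.r 3)
[6] T1.cas  hit  (counter 4, T1.r 3)
[7] T0.cas  miss  (counter 4, T0.r 2)
[8] T2.cas  miss  (counter 4, T2.r 3)
[9] T1.load  rd  (counter 4, T1.r 4)
[10] T1.cas  hit  (counter 5, T1.r 4)
[11] T1.load  rd  (counter 5, T1.r 5)
[12] T0.load  rd  (counter 5, T0.r 5)
[13] T2.load  rd  (counter 5, T2.r 5)
[14] T2.cas  hit  (counter 6, T2.r 5)
[15] T2.load  rd  (counter 6, T2.r 6)
[16] T0.cas  miss  (counter 6, T0.r 5)
[17] T1.cas  miss  (counter 6, T1.r 5)
[18] T2.cas  hit  (counter 7, T2.r 6)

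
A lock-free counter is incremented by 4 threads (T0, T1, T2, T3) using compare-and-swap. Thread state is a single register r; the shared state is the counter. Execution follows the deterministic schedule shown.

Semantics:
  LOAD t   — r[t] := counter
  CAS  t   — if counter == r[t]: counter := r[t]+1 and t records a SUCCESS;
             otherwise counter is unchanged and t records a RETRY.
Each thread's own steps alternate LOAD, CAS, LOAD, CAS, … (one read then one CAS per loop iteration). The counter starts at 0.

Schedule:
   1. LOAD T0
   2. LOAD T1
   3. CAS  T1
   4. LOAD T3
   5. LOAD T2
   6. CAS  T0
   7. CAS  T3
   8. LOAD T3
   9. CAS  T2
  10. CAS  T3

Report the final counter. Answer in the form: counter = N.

counter = 3

   1) LOAD T0:  M=0  r_T0=0
   2) LOAD T1:  M=0  r_T1=0
   3) CAS  T1:  M=1  r_T1=0 ✓
   4) LOAD T3:  M=1  r_T3=1
   5) LOAD T2:  M=1  r_T2=1
   6) CAS  T0:  M=1  r_T0=0 ✗
   7) CAS  T3:  M=2  r_T3=1 ✓
   8) LOAD T3:  M=2  r_T3=2
   9) CAS  T2:  M=2  r_T2=1 ✗
  10) CAS  T3:  M=3  r_T3=2 ✓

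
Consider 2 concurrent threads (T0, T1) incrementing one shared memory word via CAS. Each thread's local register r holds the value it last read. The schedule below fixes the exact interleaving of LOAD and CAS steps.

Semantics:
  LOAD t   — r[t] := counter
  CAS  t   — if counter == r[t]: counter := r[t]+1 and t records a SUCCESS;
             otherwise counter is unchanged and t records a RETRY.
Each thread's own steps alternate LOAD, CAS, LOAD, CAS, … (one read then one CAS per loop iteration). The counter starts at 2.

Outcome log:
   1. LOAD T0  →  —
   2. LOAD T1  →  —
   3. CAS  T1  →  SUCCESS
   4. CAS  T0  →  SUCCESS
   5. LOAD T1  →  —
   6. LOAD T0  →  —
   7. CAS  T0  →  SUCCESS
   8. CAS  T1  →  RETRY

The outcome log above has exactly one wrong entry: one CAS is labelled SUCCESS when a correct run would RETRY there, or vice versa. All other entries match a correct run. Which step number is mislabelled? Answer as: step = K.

Re-executing:
[1] T0.load  rd  (counter 2, T0.r 2)
[2] T1.load  rd  (counter 2, T1.r 2)
[3] T1.cas  hit  (counter 3, T1.r 2)
[4] T0.cas  miss  (counter 3, T0.r 2)
[5] T1.load  rd  (counter 3, T1.r 3)
[6] T0.load  rd  (counter 3, T0.r 3)
[7] T0.cas  hit  (counter 4, T0.r 3)
[8] T1.cas  miss  (counter 4, T1.r 3)
Flip is step 4.

step = 4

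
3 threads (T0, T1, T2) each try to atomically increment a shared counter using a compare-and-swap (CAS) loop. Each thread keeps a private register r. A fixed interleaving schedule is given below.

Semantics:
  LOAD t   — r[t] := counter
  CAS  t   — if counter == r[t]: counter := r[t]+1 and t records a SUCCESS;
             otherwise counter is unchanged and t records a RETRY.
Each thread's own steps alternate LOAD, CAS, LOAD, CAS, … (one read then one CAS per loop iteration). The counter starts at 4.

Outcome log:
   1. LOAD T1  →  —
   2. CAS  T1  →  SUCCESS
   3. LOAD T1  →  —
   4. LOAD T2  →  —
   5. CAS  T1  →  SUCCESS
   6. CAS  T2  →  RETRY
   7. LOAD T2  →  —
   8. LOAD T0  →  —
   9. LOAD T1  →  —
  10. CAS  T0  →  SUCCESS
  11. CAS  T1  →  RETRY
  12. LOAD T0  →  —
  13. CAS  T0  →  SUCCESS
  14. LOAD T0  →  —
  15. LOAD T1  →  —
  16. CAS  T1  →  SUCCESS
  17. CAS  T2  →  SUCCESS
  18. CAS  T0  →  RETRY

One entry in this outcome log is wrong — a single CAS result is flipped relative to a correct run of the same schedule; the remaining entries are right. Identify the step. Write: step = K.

step = 17

Re-executing:
step 1: T1 LOAD ⇒ load; ctr=4 reg=4
step 2: T1 CAS ⇒ ok; ctr=5 reg=4
step 3: T1 LOAD ⇒ load; ctr=5 reg=5
step 4: T2 LOAD ⇒ load; ctr=5 reg=5
step 5: T1 CAS ⇒ ok; ctr=6 reg=5
step 6: T2 CAS ⇒ retry; ctr=6 reg=5
step 7: T2 LOAD ⇒ load; ctr=6 reg=6
step 8: T0 LOAD ⇒ load; ctr=6 reg=6
step 9: T1 LOAD ⇒ load; ctr=6 reg=6
step 10: T0 CAS ⇒ ok; ctr=7 reg=6
step 11: T1 CAS ⇒ retry; ctr=7 reg=6
step 12: T0 LOAD ⇒ load; ctr=7 reg=7
step 13: T0 CAS ⇒ ok; ctr=8 reg=7
step 14: T0 LOAD ⇒ load; ctr=8 reg=8
step 15: T1 LOAD ⇒ load; ctr=8 reg=8
step 16: T1 CAS ⇒ ok; ctr=9 reg=8
step 17: T2 CAS ⇒ retry; ctr=9 reg=6
step 18: T0 CAS ⇒ retry; ctr=9 reg=8
Log disagrees first at step 17.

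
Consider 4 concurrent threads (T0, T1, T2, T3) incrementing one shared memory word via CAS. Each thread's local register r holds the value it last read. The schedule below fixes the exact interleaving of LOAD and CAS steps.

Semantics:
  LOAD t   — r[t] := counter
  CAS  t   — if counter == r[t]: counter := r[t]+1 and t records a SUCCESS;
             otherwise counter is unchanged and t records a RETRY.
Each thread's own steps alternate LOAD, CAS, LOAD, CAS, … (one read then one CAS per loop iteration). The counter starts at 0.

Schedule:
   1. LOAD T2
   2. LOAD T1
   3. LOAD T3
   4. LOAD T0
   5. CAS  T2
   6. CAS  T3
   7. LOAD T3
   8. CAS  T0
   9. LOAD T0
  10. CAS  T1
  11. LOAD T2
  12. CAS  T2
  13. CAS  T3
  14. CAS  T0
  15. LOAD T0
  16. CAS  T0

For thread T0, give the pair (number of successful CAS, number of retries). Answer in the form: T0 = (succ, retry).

#1 T2 reads 0
#2 T1 reads 0
#3 T3 reads 0
#4 T0 reads 0
#5 T2 CAS(0→1) writes; counter now 1
#6 T3 CAS(0→1) fails; counter now 1
#7 T3 reads 1
#8 T0 CAS(0→1) fails; counter now 1
#9 T0 reads 1
#10 T1 CAS(0→1) fails; counter now 1
#11 T2 reads 1
#12 T2 CAS(1→2) writes; counter now 2
#13 T3 CAS(1→2) fails; counter now 2
#14 T0 CAS(1→2) fails; counter now 2
#15 T0 reads 2
#16 T0 CAS(2→3) writes; counter now 3

T0 = (1, 2)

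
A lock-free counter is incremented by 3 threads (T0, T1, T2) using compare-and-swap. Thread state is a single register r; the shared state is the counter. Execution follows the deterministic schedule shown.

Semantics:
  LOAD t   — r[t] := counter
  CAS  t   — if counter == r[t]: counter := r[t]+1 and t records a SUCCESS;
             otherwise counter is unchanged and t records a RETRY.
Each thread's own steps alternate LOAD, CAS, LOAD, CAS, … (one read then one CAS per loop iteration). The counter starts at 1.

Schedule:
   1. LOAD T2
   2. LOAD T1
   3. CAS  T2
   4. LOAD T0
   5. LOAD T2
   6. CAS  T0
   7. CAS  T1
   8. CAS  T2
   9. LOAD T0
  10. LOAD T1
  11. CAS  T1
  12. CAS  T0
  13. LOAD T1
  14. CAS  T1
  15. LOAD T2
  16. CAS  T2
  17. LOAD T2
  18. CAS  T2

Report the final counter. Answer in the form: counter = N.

   1) LOAD T2:  M=1  r_T2=1
   2) LOAD T1:  M=1  r_T1=1
   3) CAS  T2:  M=2  r_T2=1 ✓
   4) LOAD T0:  M=2  r_T0=2
   5) LOAD T2:  M=2  r_T2=2
   6) CAS  T0:  M=3  r_T0=2 ✓
   7) CAS  T1:  M=3  r_T1=1 ✗
   8) CAS  T2:  M=3  r_T2=2 ✗
   9) LOAD T0:  M=3  r_T0=3
  10) LOAD T1:  M=3  r_T1=3
  11) CAS  T1:  M=4  r_T1=3 ✓
  12) CAS  T0:  M=4  r_T0=3 ✗
  13) LOAD T1:  M=4  r_T1=4
  14) CAS  T1:  M=5  r_T1=4 ✓
  15) LOAD T2:  M=5  r_T2=5
  16) CAS  T2:  M=6  r_T2=5 ✓
  17) LOAD T2:  M=6  r_T2=6
  18) CAS  T2:  M=7  r_T2=6 ✓

counter = 7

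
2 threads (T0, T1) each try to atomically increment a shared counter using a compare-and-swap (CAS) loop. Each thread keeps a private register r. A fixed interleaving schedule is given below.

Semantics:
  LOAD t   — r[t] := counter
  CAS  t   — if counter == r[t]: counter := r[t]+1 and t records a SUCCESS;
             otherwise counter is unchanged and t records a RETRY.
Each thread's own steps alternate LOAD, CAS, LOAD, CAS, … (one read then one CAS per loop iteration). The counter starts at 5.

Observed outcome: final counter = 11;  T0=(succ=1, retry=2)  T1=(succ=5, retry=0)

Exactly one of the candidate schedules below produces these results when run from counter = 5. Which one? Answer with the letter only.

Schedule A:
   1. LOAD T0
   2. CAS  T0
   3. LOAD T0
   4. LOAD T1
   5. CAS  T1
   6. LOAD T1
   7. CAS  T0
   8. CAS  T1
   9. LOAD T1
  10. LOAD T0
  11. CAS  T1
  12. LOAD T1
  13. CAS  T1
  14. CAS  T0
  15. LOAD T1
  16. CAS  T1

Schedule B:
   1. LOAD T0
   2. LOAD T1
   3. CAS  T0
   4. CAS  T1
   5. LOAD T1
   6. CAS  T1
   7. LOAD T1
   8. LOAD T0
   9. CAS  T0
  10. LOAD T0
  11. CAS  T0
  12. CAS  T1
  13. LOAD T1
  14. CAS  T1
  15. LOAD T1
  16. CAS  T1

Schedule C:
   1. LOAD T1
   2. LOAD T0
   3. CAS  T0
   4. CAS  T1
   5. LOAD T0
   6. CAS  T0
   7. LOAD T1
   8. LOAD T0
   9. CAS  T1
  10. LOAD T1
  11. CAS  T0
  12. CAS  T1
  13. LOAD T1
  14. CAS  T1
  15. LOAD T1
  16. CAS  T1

A

Simulating candidate A:
[1] T0.load  rd  (counter 5, T0.r 5)
[2] T0.cas  hit  (counter 6, T0.r 5)
[3] T0.load  rd  (counter 6, T0.r 6)
[4] T1.load  rd  (counter 6, T1.r 6)
[5] T1.cas  hit  (counter 7, T1.r 6)
[6] T1.load  rd  (counter 7, T1.r 7)
[7] T0.cas  miss  (counter 7, T0.r 6)
[8] T1.cas  hit  (counter 8, T1.r 7)
[9] T1.load  rd  (counter 8, T1.r 8)
[10] T0.load  rd  (counter 8, T0.r 8)
[11] T1.cas  hit  (counter 9, T1.r 8)
[12] T1.load  rd  (counter 9, T1.r 9)
[13] T1.cas  hit  (counter 10, T1.r 9)
[14] T0.cas  miss  (counter 10, T0.r 8)
[15] T1.load  rd  (counter 10, T1.r 10)
[16] T1.cas  hit  (counter 11, T1.r 10)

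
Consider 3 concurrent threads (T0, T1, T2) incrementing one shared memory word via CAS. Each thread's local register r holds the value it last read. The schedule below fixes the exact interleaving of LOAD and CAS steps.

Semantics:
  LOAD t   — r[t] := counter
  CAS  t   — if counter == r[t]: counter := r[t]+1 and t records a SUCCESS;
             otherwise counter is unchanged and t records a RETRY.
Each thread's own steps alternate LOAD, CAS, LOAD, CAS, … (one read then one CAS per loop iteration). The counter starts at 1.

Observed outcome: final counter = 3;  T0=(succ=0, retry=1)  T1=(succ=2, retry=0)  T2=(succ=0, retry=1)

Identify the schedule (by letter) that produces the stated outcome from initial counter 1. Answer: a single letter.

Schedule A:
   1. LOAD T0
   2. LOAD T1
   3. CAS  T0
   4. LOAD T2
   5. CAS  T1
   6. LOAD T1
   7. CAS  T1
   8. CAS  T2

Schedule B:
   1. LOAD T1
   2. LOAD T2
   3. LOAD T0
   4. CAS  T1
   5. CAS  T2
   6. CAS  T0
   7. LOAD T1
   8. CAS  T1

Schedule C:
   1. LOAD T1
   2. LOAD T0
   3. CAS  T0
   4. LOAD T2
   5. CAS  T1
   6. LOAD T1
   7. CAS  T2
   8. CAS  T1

Tracing schedule B:
[1] T1.load  rd  (counter 1, T1.r 1)
[2] T2.load  rd  (counter 1, T2.r 1)
[3] T0.load  rd  (counter 1, T0.r 1)
[4] T1.cas  hit  (counter 2, T1.r 1)
[5] T2.cas  miss  (counter 2, T2.r 1)
[6] T0.cas  miss  (counter 2, T0.r 1)
[7] T1.load  rd  (counter 2, T1.r 2)
[8] T1.cas  hit  (counter 3, T1.r 2)

B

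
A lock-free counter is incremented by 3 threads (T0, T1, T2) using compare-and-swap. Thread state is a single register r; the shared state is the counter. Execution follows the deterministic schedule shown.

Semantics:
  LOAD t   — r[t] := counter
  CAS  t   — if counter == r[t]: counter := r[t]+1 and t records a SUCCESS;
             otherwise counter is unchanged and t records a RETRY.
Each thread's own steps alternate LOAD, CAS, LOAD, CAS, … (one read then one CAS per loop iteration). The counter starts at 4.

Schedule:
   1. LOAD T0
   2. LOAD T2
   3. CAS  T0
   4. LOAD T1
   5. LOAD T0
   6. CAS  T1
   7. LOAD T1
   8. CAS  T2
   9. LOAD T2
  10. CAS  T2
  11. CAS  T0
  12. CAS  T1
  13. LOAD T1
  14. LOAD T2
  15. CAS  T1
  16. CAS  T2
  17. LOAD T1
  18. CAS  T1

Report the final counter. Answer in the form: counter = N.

counter = 9

1. LOAD T0 → mem=4 r[T0]=4 [LOAD]
2. LOAD T2 → mem=4 r[T2]=4 [LOAD]
3. CAS T0 → mem=5 r[T0]=4 [OK]
4. LOAD T1 → mem=5 r[T1]=5 [LOAD]
5. LOAD T0 → mem=5 r[T0]=5 [LOAD]
6. CAS T1 → mem=6 r[T1]=5 [OK]
7. LOAD T1 → mem=6 r[T1]=6 [LOAD]
8. CAS T2 → mem=6 r[T2]=4 [RETRY]
9. LOAD T2 → mem=6 r[T2]=6 [LOAD]
10. CAS T2 → mem=7 r[T2]=6 [OK]
11. CAS T0 → mem=7 r[T0]=5 [RETRY]
12. CAS T1 → mem=7 r[T1]=6 [RETRY]
13. LOAD T1 → mem=7 r[T1]=7 [LOAD]
14. LOAD T2 → mem=7 r[T2]=7 [LOAD]
15. CAS T1 → mem=8 r[T1]=7 [OK]
16. CAS T2 → mem=8 r[T2]=7 [RETRY]
17. LOAD T1 → mem=8 r[T1]=8 [LOAD]
18. CAS T1 → mem=9 r[T1]=8 [OK]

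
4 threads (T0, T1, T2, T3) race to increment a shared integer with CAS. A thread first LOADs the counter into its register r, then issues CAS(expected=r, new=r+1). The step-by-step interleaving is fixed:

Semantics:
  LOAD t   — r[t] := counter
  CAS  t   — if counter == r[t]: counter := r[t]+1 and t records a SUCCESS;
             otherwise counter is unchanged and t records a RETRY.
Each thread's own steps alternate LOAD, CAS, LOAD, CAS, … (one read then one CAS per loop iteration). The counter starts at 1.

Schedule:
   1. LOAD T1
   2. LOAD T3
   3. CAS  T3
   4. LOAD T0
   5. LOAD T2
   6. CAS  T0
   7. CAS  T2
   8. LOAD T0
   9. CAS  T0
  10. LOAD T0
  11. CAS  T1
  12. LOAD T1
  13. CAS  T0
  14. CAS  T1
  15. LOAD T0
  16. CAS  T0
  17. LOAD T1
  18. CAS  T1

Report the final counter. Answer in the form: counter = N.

counter = 7

step 1: T1 LOAD ⇒ load; ctr=1 reg=1
step 2: T3 LOAD ⇒ load; ctr=1 reg=1
step 3: T3 CAS ⇒ ok; ctr=2 reg=1
step 4: T0 LOAD ⇒ load; ctr=2 reg=2
step 5: T2 LOAD ⇒ load; ctr=2 reg=2
step 6: T0 CAS ⇒ ok; ctr=3 reg=2
step 7: T2 CAS ⇒ retry; ctr=3 reg=2
step 8: T0 LOAD ⇒ load; ctr=3 reg=3
step 9: T0 CAS ⇒ ok; ctr=4 reg=3
step 10: T0 LOAD ⇒ load; ctr=4 reg=4
step 11: T1 CAS ⇒ retry; ctr=4 reg=1
step 12: T1 LOAD ⇒ load; ctr=4 reg=4
step 13: T0 CAS ⇒ ok; ctr=5 reg=4
step 14: T1 CAS ⇒ retry; ctr=5 reg=4
step 15: T0 LOAD ⇒ load; ctr=5 reg=5
step 16: T0 CAS ⇒ ok; ctr=6 reg=5
step 17: T1 LOAD ⇒ load; ctr=6 reg=6
step 18: T1 CAS ⇒ ok; ctr=7 reg=6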